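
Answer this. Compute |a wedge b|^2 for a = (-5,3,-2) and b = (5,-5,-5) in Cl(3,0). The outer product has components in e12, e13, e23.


a wedge b = (a1*b2 - a2*b1)*e12 + (a1*b3 - a3*b1)*e13 + (a2*b3 - a3*b2)*e23
e12 coeff: (-5)*(-5) - 3*5 = 25 - 15 = 10
e13 coeff: (-5)*(-5) - (-2)*5 = 25 - (-10) = 35
e23 coeff: 3*(-5) - (-2)*(-5) = -15 - 10 = -25
|a wedge b|^2 = 10^2 + 35^2 + (-25)^2
= 100 + 1225 + 625
= 1950


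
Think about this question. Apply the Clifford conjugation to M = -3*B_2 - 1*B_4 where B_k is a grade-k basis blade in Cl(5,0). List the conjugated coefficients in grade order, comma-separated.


Clifford conjugate sign for grade k: (-1)^(k(k+1)/2)
Grade 2: (-1)^(2*3/2) = (-1)^3 = -1, coeff -3 -> 3
Grade 4: (-1)^(4*5/2) = (-1)^10 = 1, coeff -1 -> -1
Conjugated coefficients: 3, -1


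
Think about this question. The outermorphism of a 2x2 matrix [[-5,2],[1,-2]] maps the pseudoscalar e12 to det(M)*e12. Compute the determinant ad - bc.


The outermorphism of a linear map f sends e1^e2 to f(e1)^f(e2).
f(e1) = -5*e1 + 1*e2
f(e2) = 2*e1 - 2*e2
f(e1) ^ f(e2) = (-5*e1 + 1*e2) ^ (2*e1 - 2*e2)
= (-5)*(-2)*e12 + 1*2*e21
= (10 - 2)*e12
= 8*e12
Coefficient = 8


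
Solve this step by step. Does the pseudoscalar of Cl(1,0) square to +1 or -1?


The pseudoscalar I = e1...e_n (product of all n generators) of Cl(p,q) satisfies I^2 = (-1)^(q + n(n-1)/2).
p = 1, q = 0, n = p + q = 1
n(n-1)/2 = 1 * 0 / 2 = 0
Exponent = q + n(n-1)/2 = 0 + 0 = 0
I^2 = (-1)^0 = +1


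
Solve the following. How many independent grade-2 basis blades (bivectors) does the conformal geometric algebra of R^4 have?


The conformal model of R^4 uses Cl(5,1) with m = 4 + 2 = 6 generators.
Number of grade-2 blades = C(m, 2) = C(6, 2)
= 6*5/2 = 15


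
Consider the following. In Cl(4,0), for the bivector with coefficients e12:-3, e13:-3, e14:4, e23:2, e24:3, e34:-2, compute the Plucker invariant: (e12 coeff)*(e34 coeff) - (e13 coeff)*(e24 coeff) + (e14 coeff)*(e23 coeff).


Plucker relation: af - be + cd
a*f = (-3)*(-2) = 6
b*e = (-3)*3 = -9
c*d = 4*2 = 8
af - be + cd = 6 - (-9) + 8
= 23


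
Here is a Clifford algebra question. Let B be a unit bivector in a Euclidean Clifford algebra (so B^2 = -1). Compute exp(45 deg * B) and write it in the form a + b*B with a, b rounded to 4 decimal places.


For a unit bivector B with B^2 = -1, the exponential series gives
e^(theta*B) = cos(theta) + sin(theta)*B (the GA analogue of Euler's formula).
theta = 45 degrees = 0.785398 rad
cos(45 deg) = 0.7071
sin(45 deg) = 0.7071
exp(theta*B) = 0.7071 + 0.7071*B


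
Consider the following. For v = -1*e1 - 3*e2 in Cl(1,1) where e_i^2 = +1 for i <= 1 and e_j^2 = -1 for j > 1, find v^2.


v^2 = sum of c_i^2 * e_i^2
Positive signature terms (e_i^2 = +1): (-1)^2 = 1
Negative signature terms (e_j^2 = -1): (-3)^2 = 9
v^2 = 1 - 9 = -8


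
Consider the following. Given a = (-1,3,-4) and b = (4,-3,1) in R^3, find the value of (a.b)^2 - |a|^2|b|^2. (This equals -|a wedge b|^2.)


a . b = (-1)*4 + 3*(-3) + (-4)*1
= -4 + (-9) + (-4) = -17
|a|^2 = (-1)^2 + 3^2 + (-4)^2 = 26
|b|^2 = 4^2 + (-3)^2 + 1^2 = 26
(a.b)^2 = (-17)^2 = 289
|a|^2 * |b|^2 = 26 * 26 = 676
Result = 289 - 676 = -387


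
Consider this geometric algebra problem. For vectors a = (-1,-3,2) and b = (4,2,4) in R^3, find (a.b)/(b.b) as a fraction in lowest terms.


Projection coefficient = (a . b) / (b . b)
a . b = (-1)*4 + (-3)*2 + 2*4
= -4 + (-6) + 8 = -2
b . b = 4^2 + 2^2 + 4^2
= 16 + 4 + 16 = 36
Coefficient = -2/36
In lowest terms: -1/18


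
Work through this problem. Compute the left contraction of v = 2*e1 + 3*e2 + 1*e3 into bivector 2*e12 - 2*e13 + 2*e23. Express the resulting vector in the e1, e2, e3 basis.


Left contraction v _| B = <vB>_1 (grade-1 part of the geometric product vB).
Using e1_|e12 = e2, e2_|e12 = -e1, e1_|e13 = e3, e3_|e13 = -e1, e2_|e23 = e3, e3_|e23 = -e2:
e1 coeff: -v2*b12 - v3*b13 = -(3)*(2) - (1)*(-2) = -4
e2 coeff: v1*b12 - v3*b23 = (2)*(2) - (1)*(2) = 2
e3 coeff: v1*b13 + v2*b23 = (2)*(-2) + (3)*(2) = 2
v _| B = -4*e1 + 2*e2 + 2*e3


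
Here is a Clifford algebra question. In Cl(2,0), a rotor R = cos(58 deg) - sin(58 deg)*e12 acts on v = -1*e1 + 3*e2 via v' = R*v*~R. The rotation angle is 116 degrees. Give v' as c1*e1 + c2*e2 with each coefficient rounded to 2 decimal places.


Rotor R = cos(58deg) - sin(58deg)*e12
Rotation angle theta = 2 * 58 = 116 degrees
v' = R*v*~R rotates v by theta.
cos(116deg) = -0.4384, sin(116deg) = 0.8988
v'_1 = -1*cos(116deg) - 3*sin(116deg)
= -1*(-0.4384) - 3*0.8988
= -2.26
v'_2 = -1*sin(116deg) + 3*cos(116deg)
= -1*0.8988 + 3*(-0.4384)
= -2.21
v' = -2.26*e1 - 2.21*e2


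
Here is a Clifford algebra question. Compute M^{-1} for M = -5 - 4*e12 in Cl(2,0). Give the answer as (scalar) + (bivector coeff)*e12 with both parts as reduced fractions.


M = -5 - 4*e12, where e12^2 = -1.
Since M commutes with its reverse ~M = a - b*e12, M * ~M = a^2 - b^2*e12^2 = a^2 + b^2.
So M^{-1} = ~M / (a^2 + b^2) = (a - b*e12)/(a^2 + b^2).
a^2 + b^2 = 25 + 16 = 41
Scalar part = -5/41 = -5/41
Bivector coeff = 4/41 = 4/41
M^{-1} = -5/41 + 4/41*e12


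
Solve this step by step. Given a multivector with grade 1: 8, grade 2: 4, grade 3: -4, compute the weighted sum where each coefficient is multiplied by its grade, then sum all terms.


Grade-weighted sum = sum of grade_k * coefficient_k
1*8 = 8
2*4 = 8
3*(-4) = -12
Total = 8 + 8 + (-12) = 4


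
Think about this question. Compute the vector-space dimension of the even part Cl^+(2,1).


Even subalgebra dimension = 2^(n-1)
n = 2 + 1 = 3
2^(3 - 1) = 2^2 = 4
Verification: sum of C(3,k) for even k = 1 + 3 = 4
Result = 4


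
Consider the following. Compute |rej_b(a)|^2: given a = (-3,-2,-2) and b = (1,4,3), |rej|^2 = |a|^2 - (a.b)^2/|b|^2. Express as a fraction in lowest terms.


|a|^2 = (-3)^2 + (-2)^2 + (-2)^2 = 17
|b|^2 = 1^2 + 4^2 + 3^2 = 26
a . b = (-3)*1 + (-2)*4 + (-2)*3 = -17
(a.b)^2 = (-17)^2 = 289
|rej|^2 = 17 - 289/26
= (442 - 289)/26
= 153/26
In lowest terms: 153/26


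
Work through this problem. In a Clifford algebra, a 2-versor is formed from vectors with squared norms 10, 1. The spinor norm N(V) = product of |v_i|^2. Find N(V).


Spinor norm N(V) = |v1|^2 * |v2|^2 * ... * |v2|^2
= 10 * 1
Running product: 10, 10
N(V) = 10


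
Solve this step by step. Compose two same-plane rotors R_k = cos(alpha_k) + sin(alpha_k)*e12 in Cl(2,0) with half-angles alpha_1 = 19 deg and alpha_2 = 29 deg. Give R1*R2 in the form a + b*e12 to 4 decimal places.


Same-plane rotors commute and their half-angles add:
R1*R2 = cos(a1 + a2) + sin(a1 + a2)*e12.
a1 + a2 = 19 + 29 = 48 deg
cos(48 deg) = 0.6691
sin(48 deg) = 0.7431
R1*R2 = 0.6691 + 0.7431*e12


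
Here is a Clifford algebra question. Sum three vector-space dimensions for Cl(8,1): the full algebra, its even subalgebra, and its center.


n = 8 + 1 = 9
Total dim = 2^9 = 512
Even subalgebra dim = 2^8 = 256
n is odd, so center dim = 2
Sum = 512 + 256 + 2 = 770


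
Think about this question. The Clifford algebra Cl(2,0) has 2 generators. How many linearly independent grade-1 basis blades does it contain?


Number of grade-k basis blades in Cl(p,q) with n = p + q is C(n, k).
n = 2 + 0 = 2
C(2, 1) = 2! / (1! * 1!)
= 2 / (1 * 1)
= 2


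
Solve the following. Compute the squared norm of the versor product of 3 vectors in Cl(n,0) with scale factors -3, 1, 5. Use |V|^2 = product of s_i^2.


Each vector v_i has |v_i|^2 = s_i^2
Squared scales: (-3)^2 = 9, 1^2 = 1, 5^2 = 25
|V|^2 = 9 * 1 * 25
= 225


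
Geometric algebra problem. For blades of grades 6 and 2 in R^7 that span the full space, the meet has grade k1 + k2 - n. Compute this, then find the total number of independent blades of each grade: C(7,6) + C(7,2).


Meet grade = grade(A) + grade(B) - n
= 6 + 2 - 7 = 1
C(7,6) = 7
C(7,2) = 21
dim_A + dim_B = 7 + 21 = 28


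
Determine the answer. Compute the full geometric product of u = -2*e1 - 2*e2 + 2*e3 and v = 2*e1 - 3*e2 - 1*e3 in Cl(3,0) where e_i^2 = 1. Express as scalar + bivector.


In Cl(3,0): e_i^2 = 1, e_ie_j = -e_je_i for i != j.
Scalar part = u . v = (-2)*2 + (-2)*(-3) + 2*(-1)
= -4 + 6 + (-2) = 0
e12 coeff = (-2)*(-3) - (-2)*2 = 6 - (-4) = 10
e13 coeff = (-2)*(-1) - 2*2 = 2 - 4 = -2
e23 coeff = (-2)*(-1) - 2*(-3) = 2 - (-6) = 8
uv = 0 + 10*e12 - 2*e13 + 8*e23


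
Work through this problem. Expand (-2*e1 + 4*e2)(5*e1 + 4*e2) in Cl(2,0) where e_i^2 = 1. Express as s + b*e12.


Expand: (-2*e1 + 4*e2)(5*e1 + 4*e2)
= (-2)*5*e1e1 + (-2)*4*e1e2 + 4*5*e2e1 + 4*4*e2e2
Using e1^2 = e2^2 = 1, e2e1 = -e1e2:
Scalar part s = (-2)*5 + 4*4 = -10 + 16 = 6
Bivector part b = (-2)*4 - 4*5 = -8 - 20 = -28
uv = 6 - 28*e12


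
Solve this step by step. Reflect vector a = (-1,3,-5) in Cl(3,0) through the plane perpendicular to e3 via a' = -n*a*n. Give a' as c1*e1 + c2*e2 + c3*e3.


Reflection formula: a' = -n*a*n, with n = e3 (unit vector, n^2 = 1).
For reflection through hyperplane perp to e3:
The component along e3 flips sign, others stay.
a = (-1, 3, -5)
a' = (-1, 3, 5)
a' = -1*e1 + 3*e2 + 5*e3


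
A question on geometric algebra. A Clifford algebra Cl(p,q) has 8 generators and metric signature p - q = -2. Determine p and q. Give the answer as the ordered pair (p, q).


We need p + q = 8 and p - q = -2.
Adding: 2p = 8 + (-2) = 6, so p = 3.
Then q = 8 - 3 = 5.
(p, q) = (3, 5)


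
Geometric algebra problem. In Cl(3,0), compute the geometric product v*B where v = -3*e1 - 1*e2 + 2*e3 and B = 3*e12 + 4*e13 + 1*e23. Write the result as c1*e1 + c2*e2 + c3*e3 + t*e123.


vB has grade-1 (vector) and grade-3 (trivector) parts: vB = (v _| B) + (v ^ B).
Vector part <vB>_1:
  e1: -v2*b12 - v3*b13 = -(-1)*(3) - (2)*(4) = -5
  e2: v1*b12 - v3*b23 = (-3)*(3) - (2)*(1) = -11
  e3: v1*b13 + v2*b23 = (-3)*(4) + (-1)*(1) = -13
Trivector part <vB>_3:
  e123: v1*b23 - v2*b13 + v3*b12 = (-3)*(1) - (-1)*(4) + (2)*(3) = 7
vB = -5*e1 - 11*e2 - 13*e3 + 7*e123


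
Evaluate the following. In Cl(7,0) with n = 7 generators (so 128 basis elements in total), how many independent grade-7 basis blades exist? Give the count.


Number of grade-k basis blades in Cl(p,q) with n = p + q is C(n, k).
n = 7 + 0 = 7
C(7, 7) = 7! / (7! * 0!)
= 5040 / (5040 * 1)
= 1


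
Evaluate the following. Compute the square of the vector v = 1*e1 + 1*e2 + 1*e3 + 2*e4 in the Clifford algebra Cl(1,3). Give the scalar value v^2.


v^2 = sum of c_i^2 * e_i^2
Positive signature terms (e_i^2 = +1): 1^2 = 1
Negative signature terms (e_j^2 = -1): 1^2 + 1^2 + 2^2 = 6
v^2 = 1 - 6 = -5


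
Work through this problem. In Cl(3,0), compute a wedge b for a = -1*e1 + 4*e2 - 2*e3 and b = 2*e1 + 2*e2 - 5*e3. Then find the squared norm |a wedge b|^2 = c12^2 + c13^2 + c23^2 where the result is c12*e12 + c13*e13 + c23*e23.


a wedge b = (a1*b2 - a2*b1)*e12 + (a1*b3 - a3*b1)*e13 + (a2*b3 - a3*b2)*e23
e12 coeff: (-1)*2 - 4*2 = -2 - 8 = -10
e13 coeff: (-1)*(-5) - (-2)*2 = 5 - (-4) = 9
e23 coeff: 4*(-5) - (-2)*2 = -20 - (-4) = -16
|a wedge b|^2 = (-10)^2 + 9^2 + (-16)^2
= 100 + 81 + 256
= 437


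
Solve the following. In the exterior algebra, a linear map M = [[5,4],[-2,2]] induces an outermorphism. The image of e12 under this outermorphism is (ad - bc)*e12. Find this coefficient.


The outermorphism of a linear map f sends e1^e2 to f(e1)^f(e2).
f(e1) = 5*e1 - 2*e2
f(e2) = 4*e1 + 2*e2
f(e1) ^ f(e2) = (5*e1 - 2*e2) ^ (4*e1 + 2*e2)
= 5*2*e12 + (-2)*4*e21
= (10 - (-8))*e12
= 18*e12
Coefficient = 18


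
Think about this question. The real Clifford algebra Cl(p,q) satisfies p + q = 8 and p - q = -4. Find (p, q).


We need p + q = 8 and p - q = -4.
Adding: 2p = 8 + (-4) = 4, so p = 2.
Then q = 8 - 2 = 6.
(p, q) = (2, 6)


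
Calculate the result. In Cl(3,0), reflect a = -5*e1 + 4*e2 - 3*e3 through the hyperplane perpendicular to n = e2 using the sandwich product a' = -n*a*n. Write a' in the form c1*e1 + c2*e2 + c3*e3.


Reflection formula: a' = -n*a*n, with n = e2 (unit vector, n^2 = 1).
For reflection through hyperplane perp to e2:
The component along e2 flips sign, others stay.
a = (-5, 4, -3)
a' = (-5, -4, -3)
a' = -5*e1 - 4*e2 - 3*e3


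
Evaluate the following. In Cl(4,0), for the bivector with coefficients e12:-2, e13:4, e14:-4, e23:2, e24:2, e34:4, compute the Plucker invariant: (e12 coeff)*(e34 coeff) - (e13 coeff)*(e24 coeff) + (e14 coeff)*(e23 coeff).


Plucker relation: af - be + cd
a*f = (-2)*4 = -8
b*e = 4*2 = 8
c*d = (-4)*2 = -8
af - be + cd = -8 - 8 + (-8)
= -24


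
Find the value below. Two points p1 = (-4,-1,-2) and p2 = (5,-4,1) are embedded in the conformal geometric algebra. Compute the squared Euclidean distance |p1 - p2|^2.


p1 - p2 = (-9, 3, -3)
|p1 - p2|^2 = (-9)^2 + 3^2 + (-3)^2
= 81 + 9 + 9
= 99


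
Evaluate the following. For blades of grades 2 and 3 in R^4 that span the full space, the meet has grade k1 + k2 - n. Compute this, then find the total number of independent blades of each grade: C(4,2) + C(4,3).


Meet grade = grade(A) + grade(B) - n
= 2 + 3 - 4 = 1
C(4,2) = 6
C(4,3) = 4
dim_A + dim_B = 6 + 4 = 10


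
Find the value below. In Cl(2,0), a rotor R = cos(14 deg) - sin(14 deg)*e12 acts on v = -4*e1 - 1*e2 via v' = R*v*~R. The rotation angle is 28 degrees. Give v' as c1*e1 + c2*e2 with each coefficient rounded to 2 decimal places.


Rotor R = cos(14deg) - sin(14deg)*e12
Rotation angle theta = 2 * 14 = 28 degrees
v' = R*v*~R rotates v by theta.
cos(28deg) = 0.8829, sin(28deg) = 0.4695
v'_1 = -4*cos(28deg) - (-1)*sin(28deg)
= -4*0.8829 - (-1)*0.4695
= -3.06
v'_2 = -4*sin(28deg) + (-1)*cos(28deg)
= -4*0.4695 + (-1)*0.8829
= -2.76
v' = -3.06*e1 - 2.76*e2


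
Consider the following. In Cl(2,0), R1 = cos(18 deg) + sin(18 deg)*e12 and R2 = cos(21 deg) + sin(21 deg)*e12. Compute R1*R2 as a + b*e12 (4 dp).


Same-plane rotors commute and their half-angles add:
R1*R2 = cos(a1 + a2) + sin(a1 + a2)*e12.
a1 + a2 = 18 + 21 = 39 deg
cos(39 deg) = 0.7771
sin(39 deg) = 0.6293
R1*R2 = 0.7771 + 0.6293*e12


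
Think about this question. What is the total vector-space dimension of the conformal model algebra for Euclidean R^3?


The conformal model of R^3 uses Cl(4,1): the 3 Euclidean generators plus two extra orthogonal generators e+ (e+^2 = +1) and e- (e-^2 = -1), from which the null vectors e0, einf are built.
Number of generators m = 3 + 2 = 5.
dim Cl(p,q) = 2^m = 2^5 = 32


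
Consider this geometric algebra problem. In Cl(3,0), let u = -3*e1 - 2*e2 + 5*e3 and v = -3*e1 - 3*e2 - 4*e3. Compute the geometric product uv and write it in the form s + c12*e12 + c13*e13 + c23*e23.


In Cl(3,0): e_i^2 = 1, e_ie_j = -e_je_i for i != j.
Scalar part = u . v = (-3)*(-3) + (-2)*(-3) + 5*(-4)
= 9 + 6 + (-20) = -5
e12 coeff = (-3)*(-3) - (-2)*(-3) = 9 - 6 = 3
e13 coeff = (-3)*(-4) - 5*(-3) = 12 - (-15) = 27
e23 coeff = (-2)*(-4) - 5*(-3) = 8 - (-15) = 23
uv = -5 + 3*e12 + 27*e13 + 23*e23


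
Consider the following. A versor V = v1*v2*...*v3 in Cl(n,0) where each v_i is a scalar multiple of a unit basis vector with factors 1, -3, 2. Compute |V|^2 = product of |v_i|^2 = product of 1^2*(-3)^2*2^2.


Each vector v_i has |v_i|^2 = s_i^2
Squared scales: 1^2 = 1, (-3)^2 = 9, 2^2 = 4
|V|^2 = 1 * 9 * 4
= 36


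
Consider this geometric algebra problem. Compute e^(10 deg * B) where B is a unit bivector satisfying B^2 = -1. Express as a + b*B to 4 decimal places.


For a unit bivector B with B^2 = -1, the exponential series gives
e^(theta*B) = cos(theta) + sin(theta)*B (the GA analogue of Euler's formula).
theta = 10 degrees = 0.174533 rad
cos(10 deg) = 0.9848
sin(10 deg) = 0.1736
exp(theta*B) = 0.9848 + 0.1736*B


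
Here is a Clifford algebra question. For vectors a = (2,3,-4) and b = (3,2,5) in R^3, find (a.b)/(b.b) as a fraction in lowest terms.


Projection coefficient = (a . b) / (b . b)
a . b = 2*3 + 3*2 + (-4)*5
= 6 + 6 + (-20) = -8
b . b = 3^2 + 2^2 + 5^2
= 9 + 4 + 25 = 38
Coefficient = -8/38
In lowest terms: -4/19


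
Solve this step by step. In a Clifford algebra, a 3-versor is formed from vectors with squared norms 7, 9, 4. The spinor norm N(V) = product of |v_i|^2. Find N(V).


Spinor norm N(V) = |v1|^2 * |v2|^2 * ... * |v3|^2
= 7 * 9 * 4
Running product: 7, 63, 252
N(V) = 252


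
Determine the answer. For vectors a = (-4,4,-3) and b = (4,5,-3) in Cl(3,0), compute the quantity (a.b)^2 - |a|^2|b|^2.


a . b = (-4)*4 + 4*5 + (-3)*(-3)
= -16 + 20 + 9 = 13
|a|^2 = (-4)^2 + 4^2 + (-3)^2 = 41
|b|^2 = 4^2 + 5^2 + (-3)^2 = 50
(a.b)^2 = 13^2 = 169
|a|^2 * |b|^2 = 41 * 50 = 2050
Result = 169 - 2050 = -1881


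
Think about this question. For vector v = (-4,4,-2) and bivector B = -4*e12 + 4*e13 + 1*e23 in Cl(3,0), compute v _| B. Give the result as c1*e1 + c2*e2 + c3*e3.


Left contraction v _| B = <vB>_1 (grade-1 part of the geometric product vB).
Using e1_|e12 = e2, e2_|e12 = -e1, e1_|e13 = e3, e3_|e13 = -e1, e2_|e23 = e3, e3_|e23 = -e2:
e1 coeff: -v2*b12 - v3*b13 = -(4)*(-4) - (-2)*(4) = 24
e2 coeff: v1*b12 - v3*b23 = (-4)*(-4) - (-2)*(1) = 18
e3 coeff: v1*b13 + v2*b23 = (-4)*(4) + (4)*(1) = -12
v _| B = 24*e1 + 18*e2 - 12*e3


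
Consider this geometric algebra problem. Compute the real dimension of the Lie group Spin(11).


Spin(n) double-covers SO(n); both have Lie algebra so(n) of dimension n(n-1)/2.
n = 11
n(n-1) = 11 * 10 = 110
dim Spin(11) = 110/2 = 55


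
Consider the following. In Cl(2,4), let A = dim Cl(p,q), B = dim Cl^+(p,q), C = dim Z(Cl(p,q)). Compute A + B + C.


n = 2 + 4 = 6
Total dim = 2^6 = 64
Even subalgebra dim = 2^5 = 32
n is even, so center dim = 1
Sum = 64 + 32 + 1 = 97


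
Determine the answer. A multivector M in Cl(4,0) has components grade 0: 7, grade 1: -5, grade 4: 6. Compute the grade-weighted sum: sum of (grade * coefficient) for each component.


Grade-weighted sum = sum of grade_k * coefficient_k
0*7 = 0
1*(-5) = -5
4*6 = 24
Total = 0 + (-5) + 24 = 19


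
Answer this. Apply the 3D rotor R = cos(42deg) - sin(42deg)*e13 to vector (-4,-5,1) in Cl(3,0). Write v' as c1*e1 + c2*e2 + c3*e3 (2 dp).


Rotor R = cos(42deg) - sin(42deg)*e13
Rotation angle theta = 2 * 42 = 84 degrees in the e13 plane (e1 -> e3).
The component perpendicular to the plane (e2) is invariant: v'_2 = v2 = -5.00
cos(84deg) = 0.1045, sin(84deg) = 0.9945
v'_1 = v1*cos(theta) - v3*sin(theta) = -4*0.1045 - 1*0.9945 = -1.41
v'_3 = v1*sin(theta) + v3*cos(theta) = -4*0.9945 + 1*0.1045 = -3.87
v' = -1.41*e1 - 5.00*e2 - 3.87*e3


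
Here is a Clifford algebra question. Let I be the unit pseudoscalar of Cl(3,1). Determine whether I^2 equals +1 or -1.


The pseudoscalar I = e1...e_n (product of all n generators) of Cl(p,q) satisfies I^2 = (-1)^(q + n(n-1)/2).
p = 3, q = 1, n = p + q = 4
n(n-1)/2 = 4 * 3 / 2 = 6
Exponent = q + n(n-1)/2 = 1 + 6 = 7
I^2 = (-1)^7 = -1


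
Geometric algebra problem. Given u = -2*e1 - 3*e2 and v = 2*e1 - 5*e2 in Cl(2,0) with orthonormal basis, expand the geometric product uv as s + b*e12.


Expand: (-2*e1 - 3*e2)(2*e1 - 5*e2)
= (-2)*2*e1e1 + (-2)*(-5)*e1e2 + (-3)*2*e2e1 + (-3)*(-5)*e2e2
Using e1^2 = e2^2 = 1, e2e1 = -e1e2:
Scalar part s = (-2)*2 + (-3)*(-5) = -4 + 15 = 11
Bivector part b = (-2)*(-5) - (-3)*2 = 10 - (-6) = 16
uv = 11 + 16*e12


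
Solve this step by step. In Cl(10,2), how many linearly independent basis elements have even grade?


Even subalgebra dimension = 2^(n-1)
n = 10 + 2 = 12
2^(12 - 1) = 2^11 = 2048
Verification: sum of C(12,k) for even k = 1 + 66 + 495 + 924 + 495 + 66 + 1 = 2048
Result = 2048


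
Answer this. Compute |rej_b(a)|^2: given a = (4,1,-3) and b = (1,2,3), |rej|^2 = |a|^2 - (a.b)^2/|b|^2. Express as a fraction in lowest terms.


|a|^2 = 4^2 + 1^2 + (-3)^2 = 26
|b|^2 = 1^2 + 2^2 + 3^2 = 14
a . b = 4*1 + 1*2 + (-3)*3 = -3
(a.b)^2 = (-3)^2 = 9
|rej|^2 = 26 - 9/14
= (364 - 9)/14
= 355/14
In lowest terms: 355/14


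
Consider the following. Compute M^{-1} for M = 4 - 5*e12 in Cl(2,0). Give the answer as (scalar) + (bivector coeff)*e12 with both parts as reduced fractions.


M = 4 - 5*e12, where e12^2 = -1.
Since M commutes with its reverse ~M = a - b*e12, M * ~M = a^2 - b^2*e12^2 = a^2 + b^2.
So M^{-1} = ~M / (a^2 + b^2) = (a - b*e12)/(a^2 + b^2).
a^2 + b^2 = 16 + 25 = 41
Scalar part = 4/41 = 4/41
Bivector coeff = 5/41 = 5/41
M^{-1} = 4/41 + 5/41*e12


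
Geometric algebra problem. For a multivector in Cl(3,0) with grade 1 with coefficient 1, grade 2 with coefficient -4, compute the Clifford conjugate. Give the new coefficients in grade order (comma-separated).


Clifford conjugate sign for grade k: (-1)^(k(k+1)/2)
Grade 1: (-1)^(1*2/2) = (-1)^1 = -1, coeff 1 -> -1
Grade 2: (-1)^(2*3/2) = (-1)^3 = -1, coeff -4 -> 4
Conjugated coefficients: -1, 4


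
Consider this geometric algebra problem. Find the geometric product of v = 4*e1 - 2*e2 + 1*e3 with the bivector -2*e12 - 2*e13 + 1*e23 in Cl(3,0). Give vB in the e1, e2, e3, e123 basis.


vB has grade-1 (vector) and grade-3 (trivector) parts: vB = (v _| B) + (v ^ B).
Vector part <vB>_1:
  e1: -v2*b12 - v3*b13 = -(-2)*(-2) - (1)*(-2) = -2
  e2: v1*b12 - v3*b23 = (4)*(-2) - (1)*(1) = -9
  e3: v1*b13 + v2*b23 = (4)*(-2) + (-2)*(1) = -10
Trivector part <vB>_3:
  e123: v1*b23 - v2*b13 + v3*b12 = (4)*(1) - (-2)*(-2) + (1)*(-2) = -2
vB = -2*e1 - 9*e2 - 10*e3 - 2*e123


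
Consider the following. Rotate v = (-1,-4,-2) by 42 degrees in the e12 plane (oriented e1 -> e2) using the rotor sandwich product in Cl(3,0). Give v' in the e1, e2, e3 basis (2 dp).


Rotor R = cos(21deg) - sin(21deg)*e12
Rotation angle theta = 2 * 21 = 42 degrees in the e12 plane (e1 -> e2).
The component perpendicular to the plane (e3) is invariant: v'_3 = v3 = -2.00
cos(42deg) = 0.7431, sin(42deg) = 0.6691
v'_1 = v1*cos(theta) - v2*sin(theta) = -1*0.7431 - (-4)*0.6691 = 1.93
v'_2 = v1*sin(theta) + v2*cos(theta) = -1*0.6691 + (-4)*0.7431 = -3.64
v' = 1.93*e1 - 3.64*e2 - 2.00*e3


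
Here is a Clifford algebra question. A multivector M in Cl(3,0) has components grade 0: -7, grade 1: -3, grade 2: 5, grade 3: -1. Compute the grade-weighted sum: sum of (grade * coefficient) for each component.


Grade-weighted sum = sum of grade_k * coefficient_k
0*(-7) = 0
1*(-3) = -3
2*5 = 10
3*(-1) = -3
Total = 0 + (-3) + 10 + (-3) = 4


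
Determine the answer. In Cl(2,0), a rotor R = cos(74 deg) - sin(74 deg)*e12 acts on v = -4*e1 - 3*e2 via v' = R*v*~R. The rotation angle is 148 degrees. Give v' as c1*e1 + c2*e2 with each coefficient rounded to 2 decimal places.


Rotor R = cos(74deg) - sin(74deg)*e12
Rotation angle theta = 2 * 74 = 148 degrees
v' = R*v*~R rotates v by theta.
cos(148deg) = -0.8480, sin(148deg) = 0.5299
v'_1 = -4*cos(148deg) - (-3)*sin(148deg)
= -4*(-0.8480) - (-3)*0.5299
= 4.98
v'_2 = -4*sin(148deg) + (-3)*cos(148deg)
= -4*0.5299 + (-3)*(-0.8480)
= 0.42
v' = 4.98*e1 + 0.42*e2


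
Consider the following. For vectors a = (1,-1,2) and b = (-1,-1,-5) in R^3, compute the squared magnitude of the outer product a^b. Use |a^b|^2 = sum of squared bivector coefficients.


a wedge b = (a1*b2 - a2*b1)*e12 + (a1*b3 - a3*b1)*e13 + (a2*b3 - a3*b2)*e23
e12 coeff: 1*(-1) - (-1)*(-1) = -1 - 1 = -2
e13 coeff: 1*(-5) - 2*(-1) = -5 - (-2) = -3
e23 coeff: (-1)*(-5) - 2*(-1) = 5 - (-2) = 7
|a wedge b|^2 = (-2)^2 + (-3)^2 + 7^2
= 4 + 9 + 49
= 62


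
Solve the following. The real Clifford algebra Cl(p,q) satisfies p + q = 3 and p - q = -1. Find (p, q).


We need p + q = 3 and p - q = -1.
Adding: 2p = 3 + (-1) = 2, so p = 1.
Then q = 3 - 1 = 2.
(p, q) = (1, 2)


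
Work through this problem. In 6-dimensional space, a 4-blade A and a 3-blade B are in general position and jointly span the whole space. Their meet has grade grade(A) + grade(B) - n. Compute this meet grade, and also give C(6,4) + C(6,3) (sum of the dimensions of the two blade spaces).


Meet grade = grade(A) + grade(B) - n
= 4 + 3 - 6 = 1
C(6,4) = 15
C(6,3) = 20
dim_A + dim_B = 15 + 20 = 35


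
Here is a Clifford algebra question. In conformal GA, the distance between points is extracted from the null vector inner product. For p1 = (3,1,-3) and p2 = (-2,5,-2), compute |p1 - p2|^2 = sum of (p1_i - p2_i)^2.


p1 - p2 = (5, -4, -1)
|p1 - p2|^2 = 5^2 + (-4)^2 + (-1)^2
= 25 + 16 + 1
= 42


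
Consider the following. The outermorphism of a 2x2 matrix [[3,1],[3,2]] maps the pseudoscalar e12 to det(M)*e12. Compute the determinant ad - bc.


The outermorphism of a linear map f sends e1^e2 to f(e1)^f(e2).
f(e1) = 3*e1 + 3*e2
f(e2) = 1*e1 + 2*e2
f(e1) ^ f(e2) = (3*e1 + 3*e2) ^ (1*e1 + 2*e2)
= 3*2*e12 + 3*1*e21
= (6 - 3)*e12
= 3*e12
Coefficient = 3


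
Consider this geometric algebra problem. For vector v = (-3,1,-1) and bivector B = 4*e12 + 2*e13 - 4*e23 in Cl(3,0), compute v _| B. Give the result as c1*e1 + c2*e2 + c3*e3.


Left contraction v _| B = <vB>_1 (grade-1 part of the geometric product vB).
Using e1_|e12 = e2, e2_|e12 = -e1, e1_|e13 = e3, e3_|e13 = -e1, e2_|e23 = e3, e3_|e23 = -e2:
e1 coeff: -v2*b12 - v3*b13 = -(1)*(4) - (-1)*(2) = -2
e2 coeff: v1*b12 - v3*b23 = (-3)*(4) - (-1)*(-4) = -16
e3 coeff: v1*b13 + v2*b23 = (-3)*(2) + (1)*(-4) = -10
v _| B = -2*e1 - 16*e2 - 10*e3


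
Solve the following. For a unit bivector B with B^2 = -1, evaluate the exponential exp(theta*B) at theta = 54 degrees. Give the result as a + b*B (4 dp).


For a unit bivector B with B^2 = -1, the exponential series gives
e^(theta*B) = cos(theta) + sin(theta)*B (the GA analogue of Euler's formula).
theta = 54 degrees = 0.942478 rad
cos(54 deg) = 0.5878
sin(54 deg) = 0.8090
exp(theta*B) = 0.5878 + 0.8090*B


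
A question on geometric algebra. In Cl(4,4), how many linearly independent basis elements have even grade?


Even subalgebra dimension = 2^(n-1)
n = 4 + 4 = 8
2^(8 - 1) = 2^7 = 128
Verification: sum of C(8,k) for even k = 1 + 28 + 70 + 28 + 1 = 128
Result = 128


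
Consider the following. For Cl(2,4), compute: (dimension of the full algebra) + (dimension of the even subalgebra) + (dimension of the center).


n = 2 + 4 = 6
Total dim = 2^6 = 64
Even subalgebra dim = 2^5 = 32
n is even, so center dim = 1
Sum = 64 + 32 + 1 = 97


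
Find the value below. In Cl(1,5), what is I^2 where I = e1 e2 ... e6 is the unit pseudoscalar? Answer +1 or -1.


The pseudoscalar I = e1...e_n (product of all n generators) of Cl(p,q) satisfies I^2 = (-1)^(q + n(n-1)/2).
p = 1, q = 5, n = p + q = 6
n(n-1)/2 = 6 * 5 / 2 = 15
Exponent = q + n(n-1)/2 = 5 + 15 = 20
I^2 = (-1)^20 = +1


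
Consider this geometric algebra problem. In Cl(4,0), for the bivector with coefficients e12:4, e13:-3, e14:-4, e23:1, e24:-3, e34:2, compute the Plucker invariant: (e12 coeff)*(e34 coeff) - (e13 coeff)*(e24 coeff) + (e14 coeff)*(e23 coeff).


Plucker relation: af - be + cd
a*f = 4*2 = 8
b*e = (-3)*(-3) = 9
c*d = (-4)*1 = -4
af - be + cd = 8 - 9 + (-4)
= -5


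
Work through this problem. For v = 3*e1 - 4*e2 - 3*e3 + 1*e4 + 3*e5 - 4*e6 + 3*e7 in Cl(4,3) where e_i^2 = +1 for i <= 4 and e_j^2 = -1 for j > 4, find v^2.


v^2 = sum of c_i^2 * e_i^2
Positive signature terms (e_i^2 = +1): 3^2 + (-4)^2 + (-3)^2 + 1^2 = 35
Negative signature terms (e_j^2 = -1): 3^2 + (-4)^2 + 3^2 = 34
v^2 = 35 - 34 = 1


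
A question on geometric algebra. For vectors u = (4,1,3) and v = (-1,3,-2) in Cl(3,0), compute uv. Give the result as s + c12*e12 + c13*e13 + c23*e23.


In Cl(3,0): e_i^2 = 1, e_ie_j = -e_je_i for i != j.
Scalar part = u . v = 4*(-1) + 1*3 + 3*(-2)
= -4 + 3 + (-6) = -7
e12 coeff = 4*3 - 1*(-1) = 12 - (-1) = 13
e13 coeff = 4*(-2) - 3*(-1) = -8 - (-3) = -5
e23 coeff = 1*(-2) - 3*3 = -2 - 9 = -11
uv = -7 + 13*e12 - 5*e13 - 11*e23


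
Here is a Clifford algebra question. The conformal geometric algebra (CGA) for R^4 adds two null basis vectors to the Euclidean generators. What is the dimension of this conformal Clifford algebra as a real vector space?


The conformal model of R^4 uses Cl(5,1): the 4 Euclidean generators plus two extra orthogonal generators e+ (e+^2 = +1) and e- (e-^2 = -1), from which the null vectors e0, einf are built.
Number of generators m = 4 + 2 = 6.
dim Cl(p,q) = 2^m = 2^6 = 64


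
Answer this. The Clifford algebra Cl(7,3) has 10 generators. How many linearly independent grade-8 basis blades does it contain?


Number of grade-k basis blades in Cl(p,q) with n = p + q is C(n, k).
n = 7 + 3 = 10
C(10, 8) = 10! / (8! * 2!)
= 3628800 / (40320 * 2)
= 45


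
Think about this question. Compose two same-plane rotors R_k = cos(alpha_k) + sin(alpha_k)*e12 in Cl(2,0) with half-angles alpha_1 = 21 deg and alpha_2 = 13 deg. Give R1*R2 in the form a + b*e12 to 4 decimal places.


Same-plane rotors commute and their half-angles add:
R1*R2 = cos(a1 + a2) + sin(a1 + a2)*e12.
a1 + a2 = 21 + 13 = 34 deg
cos(34 deg) = 0.8290
sin(34 deg) = 0.5592
R1*R2 = 0.8290 + 0.5592*e12


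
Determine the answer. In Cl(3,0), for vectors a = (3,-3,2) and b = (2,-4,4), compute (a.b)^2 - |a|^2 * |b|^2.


a . b = 3*2 + (-3)*(-4) + 2*4
= 6 + 12 + 8 = 26
|a|^2 = 3^2 + (-3)^2 + 2^2 = 22
|b|^2 = 2^2 + (-4)^2 + 4^2 = 36
(a.b)^2 = 26^2 = 676
|a|^2 * |b|^2 = 22 * 36 = 792
Result = 676 - 792 = -116


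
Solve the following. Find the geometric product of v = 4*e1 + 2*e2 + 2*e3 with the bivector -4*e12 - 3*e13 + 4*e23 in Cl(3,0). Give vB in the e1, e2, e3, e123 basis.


vB has grade-1 (vector) and grade-3 (trivector) parts: vB = (v _| B) + (v ^ B).
Vector part <vB>_1:
  e1: -v2*b12 - v3*b13 = -(2)*(-4) - (2)*(-3) = 14
  e2: v1*b12 - v3*b23 = (4)*(-4) - (2)*(4) = -24
  e3: v1*b13 + v2*b23 = (4)*(-3) + (2)*(4) = -4
Trivector part <vB>_3:
  e123: v1*b23 - v2*b13 + v3*b12 = (4)*(4) - (2)*(-3) + (2)*(-4) = 14
vB = 14*e1 - 24*e2 - 4*e3 + 14*e123


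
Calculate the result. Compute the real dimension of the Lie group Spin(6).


Spin(n) double-covers SO(n); both have Lie algebra so(n) of dimension n(n-1)/2.
n = 6
n(n-1) = 6 * 5 = 30
dim Spin(6) = 30/2 = 15


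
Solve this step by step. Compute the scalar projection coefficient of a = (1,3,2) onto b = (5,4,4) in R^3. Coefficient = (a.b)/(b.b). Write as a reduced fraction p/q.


Projection coefficient = (a . b) / (b . b)
a . b = 1*5 + 3*4 + 2*4
= 5 + 12 + 8 = 25
b . b = 5^2 + 4^2 + 4^2
= 25 + 16 + 16 = 57
Coefficient = 25/57
In lowest terms: 25/57


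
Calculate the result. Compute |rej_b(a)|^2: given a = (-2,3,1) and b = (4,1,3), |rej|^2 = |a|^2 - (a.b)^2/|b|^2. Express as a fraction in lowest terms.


|a|^2 = (-2)^2 + 3^2 + 1^2 = 14
|b|^2 = 4^2 + 1^2 + 3^2 = 26
a . b = (-2)*4 + 3*1 + 1*3 = -2
(a.b)^2 = (-2)^2 = 4
|rej|^2 = 14 - 4/26
= (364 - 4)/26
= 360/26
In lowest terms: 180/13


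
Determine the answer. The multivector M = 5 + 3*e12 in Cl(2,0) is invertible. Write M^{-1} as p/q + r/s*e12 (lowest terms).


M = 5 + 3*e12, where e12^2 = -1.
Since M commutes with its reverse ~M = a - b*e12, M * ~M = a^2 - b^2*e12^2 = a^2 + b^2.
So M^{-1} = ~M / (a^2 + b^2) = (a - b*e12)/(a^2 + b^2).
a^2 + b^2 = 25 + 9 = 34
Scalar part = 5/34 = 5/34
Bivector coeff = -3/34 = -3/34
M^{-1} = 5/34 - 3/34*e12


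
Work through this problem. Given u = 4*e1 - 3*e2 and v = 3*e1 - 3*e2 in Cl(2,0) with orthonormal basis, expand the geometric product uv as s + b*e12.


Expand: (4*e1 - 3*e2)(3*e1 - 3*e2)
= 4*3*e1e1 + 4*(-3)*e1e2 + (-3)*3*e2e1 + (-3)*(-3)*e2e2
Using e1^2 = e2^2 = 1, e2e1 = -e1e2:
Scalar part s = 4*3 + (-3)*(-3) = 12 + 9 = 21
Bivector part b = 4*(-3) - (-3)*3 = -12 - (-9) = -3
uv = 21 - 3*e12


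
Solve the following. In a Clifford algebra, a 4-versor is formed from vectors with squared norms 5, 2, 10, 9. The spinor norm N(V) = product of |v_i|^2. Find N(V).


Spinor norm N(V) = |v1|^2 * |v2|^2 * ... * |v4|^2
= 5 * 2 * 10 * 9
Running product: 5, 10, 100, 900
N(V) = 900


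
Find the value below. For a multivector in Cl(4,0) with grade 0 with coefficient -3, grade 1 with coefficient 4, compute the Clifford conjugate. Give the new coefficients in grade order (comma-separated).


Clifford conjugate sign for grade k: (-1)^(k(k+1)/2)
Grade 0: (-1)^(0*1/2) = (-1)^0 = 1, coeff -3 -> -3
Grade 1: (-1)^(1*2/2) = (-1)^1 = -1, coeff 4 -> -4
Conjugated coefficients: -3, -4


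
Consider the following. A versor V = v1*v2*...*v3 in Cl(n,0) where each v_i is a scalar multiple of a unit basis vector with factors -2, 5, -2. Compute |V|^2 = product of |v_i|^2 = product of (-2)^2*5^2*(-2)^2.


Each vector v_i has |v_i|^2 = s_i^2
Squared scales: (-2)^2 = 4, 5^2 = 25, (-2)^2 = 4
|V|^2 = 4 * 25 * 4
= 400


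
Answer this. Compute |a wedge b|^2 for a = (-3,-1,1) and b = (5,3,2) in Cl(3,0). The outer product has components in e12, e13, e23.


a wedge b = (a1*b2 - a2*b1)*e12 + (a1*b3 - a3*b1)*e13 + (a2*b3 - a3*b2)*e23
e12 coeff: (-3)*3 - (-1)*5 = -9 - (-5) = -4
e13 coeff: (-3)*2 - 1*5 = -6 - 5 = -11
e23 coeff: (-1)*2 - 1*3 = -2 - 3 = -5
|a wedge b|^2 = (-4)^2 + (-11)^2 + (-5)^2
= 16 + 121 + 25
= 162


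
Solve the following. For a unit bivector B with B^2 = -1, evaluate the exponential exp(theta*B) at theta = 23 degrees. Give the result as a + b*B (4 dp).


For a unit bivector B with B^2 = -1, the exponential series gives
e^(theta*B) = cos(theta) + sin(theta)*B (the GA analogue of Euler's formula).
theta = 23 degrees = 0.401426 rad
cos(23 deg) = 0.9205
sin(23 deg) = 0.3907
exp(theta*B) = 0.9205 + 0.3907*B


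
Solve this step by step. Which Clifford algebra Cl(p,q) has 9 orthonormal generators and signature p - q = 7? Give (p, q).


We need p + q = 9 and p - q = 7.
Adding: 2p = 9 + 7 = 16, so p = 8.
Then q = 9 - 8 = 1.
(p, q) = (8, 1)


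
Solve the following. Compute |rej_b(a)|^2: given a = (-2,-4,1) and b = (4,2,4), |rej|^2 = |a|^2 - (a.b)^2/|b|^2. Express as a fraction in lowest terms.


|a|^2 = (-2)^2 + (-4)^2 + 1^2 = 21
|b|^2 = 4^2 + 2^2 + 4^2 = 36
a . b = (-2)*4 + (-4)*2 + 1*4 = -12
(a.b)^2 = (-12)^2 = 144
|rej|^2 = 21 - 144/36
= (756 - 144)/36
= 612/36
In lowest terms: 17/1


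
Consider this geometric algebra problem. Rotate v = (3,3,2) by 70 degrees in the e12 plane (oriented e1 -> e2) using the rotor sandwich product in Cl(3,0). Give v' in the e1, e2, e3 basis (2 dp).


Rotor R = cos(35deg) - sin(35deg)*e12
Rotation angle theta = 2 * 35 = 70 degrees in the e12 plane (e1 -> e2).
The component perpendicular to the plane (e3) is invariant: v'_3 = v3 = 2.00
cos(70deg) = 0.3420, sin(70deg) = 0.9397
v'_1 = v1*cos(theta) - v2*sin(theta) = 3*0.3420 - 3*0.9397 = -1.79
v'_2 = v1*sin(theta) + v2*cos(theta) = 3*0.9397 + 3*0.3420 = 3.85
v' = -1.79*e1 + 3.85*e2 + 2.00*e3


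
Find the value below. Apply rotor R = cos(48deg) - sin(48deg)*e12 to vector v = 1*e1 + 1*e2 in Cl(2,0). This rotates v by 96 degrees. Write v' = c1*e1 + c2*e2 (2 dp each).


Rotor R = cos(48deg) - sin(48deg)*e12
Rotation angle theta = 2 * 48 = 96 degrees
v' = R*v*~R rotates v by theta.
cos(96deg) = -0.1045, sin(96deg) = 0.9945
v'_1 = 1*cos(96deg) - 1*sin(96deg)
= 1*(-0.1045) - 1*0.9945
= -1.10
v'_2 = 1*sin(96deg) + 1*cos(96deg)
= 1*0.9945 + 1*(-0.1045)
= 0.89
v' = -1.10*e1 + 0.89*e2


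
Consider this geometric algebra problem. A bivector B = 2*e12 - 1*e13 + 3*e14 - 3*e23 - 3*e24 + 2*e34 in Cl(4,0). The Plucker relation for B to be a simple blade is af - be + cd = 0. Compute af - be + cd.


Plucker relation: af - be + cd
a*f = 2*2 = 4
b*e = (-1)*(-3) = 3
c*d = 3*(-3) = -9
af - be + cd = 4 - 3 + (-9)
= -8


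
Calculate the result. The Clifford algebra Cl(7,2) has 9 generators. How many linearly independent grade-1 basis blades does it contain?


Number of grade-k basis blades in Cl(p,q) with n = p + q is C(n, k).
n = 7 + 2 = 9
C(9, 1) = 9! / (1! * 8!)
= 362880 / (1 * 40320)
= 9


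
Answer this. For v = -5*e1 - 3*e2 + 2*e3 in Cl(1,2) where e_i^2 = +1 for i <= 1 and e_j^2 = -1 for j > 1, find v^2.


v^2 = sum of c_i^2 * e_i^2
Positive signature terms (e_i^2 = +1): (-5)^2 = 25
Negative signature terms (e_j^2 = -1): (-3)^2 + 2^2 = 13
v^2 = 25 - 13 = 12


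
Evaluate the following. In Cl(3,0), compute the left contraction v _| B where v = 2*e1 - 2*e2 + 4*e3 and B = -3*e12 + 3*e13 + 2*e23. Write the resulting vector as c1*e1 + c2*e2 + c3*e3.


Left contraction v _| B = <vB>_1 (grade-1 part of the geometric product vB).
Using e1_|e12 = e2, e2_|e12 = -e1, e1_|e13 = e3, e3_|e13 = -e1, e2_|e23 = e3, e3_|e23 = -e2:
e1 coeff: -v2*b12 - v3*b13 = -(-2)*(-3) - (4)*(3) = -18
e2 coeff: v1*b12 - v3*b23 = (2)*(-3) - (4)*(2) = -14
e3 coeff: v1*b13 + v2*b23 = (2)*(3) + (-2)*(2) = 2
v _| B = -18*e1 - 14*e2 + 2*e3


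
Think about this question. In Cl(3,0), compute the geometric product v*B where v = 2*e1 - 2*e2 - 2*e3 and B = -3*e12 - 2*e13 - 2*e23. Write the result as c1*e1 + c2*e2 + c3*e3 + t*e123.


vB has grade-1 (vector) and grade-3 (trivector) parts: vB = (v _| B) + (v ^ B).
Vector part <vB>_1:
  e1: -v2*b12 - v3*b13 = -(-2)*(-3) - (-2)*(-2) = -10
  e2: v1*b12 - v3*b23 = (2)*(-3) - (-2)*(-2) = -10
  e3: v1*b13 + v2*b23 = (2)*(-2) + (-2)*(-2) = 0
Trivector part <vB>_3:
  e123: v1*b23 - v2*b13 + v3*b12 = (2)*(-2) - (-2)*(-2) + (-2)*(-3) = -2
vB = -10*e1 - 10*e2 + 0*e3 - 2*e123


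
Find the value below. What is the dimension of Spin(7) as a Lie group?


Spin(n) double-covers SO(n); both have Lie algebra so(n) of dimension n(n-1)/2.
n = 7
n(n-1) = 7 * 6 = 42
dim Spin(7) = 42/2 = 21


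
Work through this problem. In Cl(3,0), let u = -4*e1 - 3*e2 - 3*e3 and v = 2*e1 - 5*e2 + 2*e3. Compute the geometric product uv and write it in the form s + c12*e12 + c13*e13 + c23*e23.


In Cl(3,0): e_i^2 = 1, e_ie_j = -e_je_i for i != j.
Scalar part = u . v = (-4)*2 + (-3)*(-5) + (-3)*2
= -8 + 15 + (-6) = 1
e12 coeff = (-4)*(-5) - (-3)*2 = 20 - (-6) = 26
e13 coeff = (-4)*2 - (-3)*2 = -8 - (-6) = -2
e23 coeff = (-3)*2 - (-3)*(-5) = -6 - 15 = -21
uv = 1 + 26*e12 - 2*e13 - 21*e23


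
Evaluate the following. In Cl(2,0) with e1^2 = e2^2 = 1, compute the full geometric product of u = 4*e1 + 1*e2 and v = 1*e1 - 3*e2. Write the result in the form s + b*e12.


Expand: (4*e1 + 1*e2)(1*e1 - 3*e2)
= 4*1*e1e1 + 4*(-3)*e1e2 + 1*1*e2e1 + 1*(-3)*e2e2
Using e1^2 = e2^2 = 1, e2e1 = -e1e2:
Scalar part s = 4*1 + 1*(-3) = 4 + (-3) = 1
Bivector part b = 4*(-3) - 1*1 = -12 - 1 = -13
uv = 1 - 13*e12


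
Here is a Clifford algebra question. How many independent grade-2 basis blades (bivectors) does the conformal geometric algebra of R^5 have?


The conformal model of R^5 uses Cl(6,1) with m = 5 + 2 = 7 generators.
Number of grade-2 blades = C(m, 2) = C(7, 2)
= 7*6/2 = 21


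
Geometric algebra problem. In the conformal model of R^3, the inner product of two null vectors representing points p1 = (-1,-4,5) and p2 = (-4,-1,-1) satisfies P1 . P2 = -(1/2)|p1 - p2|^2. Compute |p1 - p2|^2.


p1 - p2 = (3, -3, 6)
|p1 - p2|^2 = 3^2 + (-3)^2 + 6^2
= 9 + 9 + 36
= 54


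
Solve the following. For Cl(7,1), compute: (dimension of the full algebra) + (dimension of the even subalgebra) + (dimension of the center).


n = 7 + 1 = 8
Total dim = 2^8 = 256
Even subalgebra dim = 2^7 = 128
n is even, so center dim = 1
Sum = 256 + 128 + 1 = 385


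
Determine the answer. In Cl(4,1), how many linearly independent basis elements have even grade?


Even subalgebra dimension = 2^(n-1)
n = 4 + 1 = 5
2^(5 - 1) = 2^4 = 16
Verification: sum of C(5,k) for even k = 1 + 10 + 5 = 16
Result = 16


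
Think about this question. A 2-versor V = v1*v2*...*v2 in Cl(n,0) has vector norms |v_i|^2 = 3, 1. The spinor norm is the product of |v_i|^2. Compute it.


Spinor norm N(V) = |v1|^2 * |v2|^2 * ... * |v2|^2
= 3 * 1
Running product: 3, 3
N(V) = 3


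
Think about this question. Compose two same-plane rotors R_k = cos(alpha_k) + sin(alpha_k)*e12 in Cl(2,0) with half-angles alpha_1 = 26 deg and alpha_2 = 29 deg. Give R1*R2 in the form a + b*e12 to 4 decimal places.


Same-plane rotors commute and their half-angles add:
R1*R2 = cos(a1 + a2) + sin(a1 + a2)*e12.
a1 + a2 = 26 + 29 = 55 deg
cos(55 deg) = 0.5736
sin(55 deg) = 0.8192
R1*R2 = 0.5736 + 0.8192*e12


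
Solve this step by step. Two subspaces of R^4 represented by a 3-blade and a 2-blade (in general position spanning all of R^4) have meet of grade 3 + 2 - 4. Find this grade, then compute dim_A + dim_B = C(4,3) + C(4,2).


Meet grade = grade(A) + grade(B) - n
= 3 + 2 - 4 = 1
C(4,3) = 4
C(4,2) = 6
dim_A + dim_B = 4 + 6 = 10
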